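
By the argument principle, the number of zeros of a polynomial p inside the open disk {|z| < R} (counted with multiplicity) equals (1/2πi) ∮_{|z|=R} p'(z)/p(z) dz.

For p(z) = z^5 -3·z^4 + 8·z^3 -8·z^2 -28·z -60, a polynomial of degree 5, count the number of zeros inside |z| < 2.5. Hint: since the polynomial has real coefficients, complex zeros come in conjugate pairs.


The zeros of p are: (-1 + 1i), (-1 - 1i), (1 + 3i), (1 - 3i), 3.
Their magnitudes are: 1.414, 1.414, 3.162, 3.162, 3.
Zeros with |z| < R = 2.5: (-1 + 1i), (-1 - 1i).
Count = 2.
By the argument principle, (1/2πi) ∮_{|z|=R} p'(z)/p(z) dz equals exactly this count.

Number of zeros inside |z| < 2.5: 2.


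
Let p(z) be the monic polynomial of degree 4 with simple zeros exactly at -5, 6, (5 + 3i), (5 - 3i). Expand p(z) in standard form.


The polynomial is p(z) = ∏_{α ∈ S} (z − α), where S = {-5, 6, (5 + 3i), (5 - 3i)}.
Expanding the product yields: p(z) = z^4 -11·z^3 + 14·z^2 + 266·z -1020.
Note conjugate pairs combine to real quadratics: (z − (5+3i))(z − (5−3i)) = z² − 10z + 34.
The resulting polynomial has degree 4 and real coefficients as required.

p(z) = z^4 -11·z^3 + 14·z^2 + 266·z -1020.


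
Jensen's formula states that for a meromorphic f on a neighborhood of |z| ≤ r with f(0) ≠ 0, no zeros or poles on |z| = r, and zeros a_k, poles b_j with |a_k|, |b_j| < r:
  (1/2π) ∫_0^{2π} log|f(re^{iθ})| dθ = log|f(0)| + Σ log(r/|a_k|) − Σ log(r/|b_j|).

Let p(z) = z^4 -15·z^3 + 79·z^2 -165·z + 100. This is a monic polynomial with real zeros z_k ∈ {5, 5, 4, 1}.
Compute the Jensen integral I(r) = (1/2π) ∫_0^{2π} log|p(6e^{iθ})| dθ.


Zeros: 1, 4, 5, 5; r = 6.
Inside |z| < r: 1, 4, 5, 5. Outside (|z| ≥ r): ∅.
p(0) = 100, so log|p(0)| = log(100) = 4.6052.
Apply Jensen: I(r) = log|p(0)| + Σ_k log(r/|z_k|), summed over zeros inside |z| < r.
  log(r/|z_k|) for z_k = 5: log(6/5) = 0.1823
  log(r/|z_k|) for z_k = 5: log(6/5) = 0.1823
  log(r/|z_k|) for z_k = 4: log(6/4) = 0.4055
  log(r/|z_k|) for z_k = 1: log(6/1) = 1.7918
Sum over inside zeros: 2.5619.
I(r) = log|p(0)| + (inside sum) = 4.6052 + 2.5619 = 7.1670.
Closed form (all zeros inside, monic): I(r) = n·log(r) = 4·log(6) = 7.1670. ✓

I(r) ≈ 7.1670.


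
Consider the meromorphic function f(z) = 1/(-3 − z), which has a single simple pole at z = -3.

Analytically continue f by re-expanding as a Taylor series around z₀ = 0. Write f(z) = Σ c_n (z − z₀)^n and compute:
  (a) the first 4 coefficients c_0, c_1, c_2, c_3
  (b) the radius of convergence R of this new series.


Let w = z − z₀, so z = z₀ + w.
Then -3 − z = -3 − (z₀ + w) = (-3 − z₀) − w = -3 − w.
f(z) = 1/(-3 − w) = (1/(-3)) · 1/(1 − w/(-3)) = Σ_{n≥0} w^n / (-3)^(n+1).
So c_n = 1/(-3)^(n+1):
  c_0 = 1/(-3)^1 = -1/3.
  c_1 = 1/(-3)^2 = 1/9.
  c_2 = 1/(-3)^3 = -1/27.
  c_3 = 1/(-3)^4 = 1/81.
The series is valid for |w/d| < 1, i.e. |z − z₀| < |d|.
Radius of convergence: R = |-3 − z₀| = |-3| = 3 (distance from z₀ to the singularity z = -3).

c_0 = -1/3, c_1 = 1/9, c_2 = -1/27, c_3 = 1/81; R = 3.


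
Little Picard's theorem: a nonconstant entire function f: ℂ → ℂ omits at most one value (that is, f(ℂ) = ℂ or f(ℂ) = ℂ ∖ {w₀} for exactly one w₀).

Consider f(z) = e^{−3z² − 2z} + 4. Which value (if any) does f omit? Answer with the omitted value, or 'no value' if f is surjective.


Little Picard bounds the complement of f(ℂ) to at most one point.
The exponent g(z) = −3z² − 2z is a nonconstant polynomial, hence surjective onto ℂ. So e^{g(z)} takes every value in {e^w : w ∈ ℂ} = ℂ ∖ {0}. Adding 4 shifts the range to ℂ ∖ {4}. f omits exactly 4.

Omitted value: 4.


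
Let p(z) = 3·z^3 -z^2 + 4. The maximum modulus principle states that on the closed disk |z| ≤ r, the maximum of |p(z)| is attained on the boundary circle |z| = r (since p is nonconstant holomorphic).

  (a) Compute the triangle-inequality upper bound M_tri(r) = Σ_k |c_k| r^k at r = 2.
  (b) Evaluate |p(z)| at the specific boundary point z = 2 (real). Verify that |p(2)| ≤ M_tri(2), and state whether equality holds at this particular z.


Coefficients: c_0 = 4, c_1 = 0, c_2 = -1, c_3 = 3. Radius r = 2.
Part (a). Triangle bound: M_tri(r) = Σ_k |c_k| r^k
  = |4|·2^0 + |0|·2^1 + |-1|·2^2 + |3|·2^3
  = 4 + 0 + 4 + 24 = 32.
This bounds M(r) := max_{|z|=r} |p(z)| from above; equality holds iff all terms c_k z^k can be made to align in phase at a single z on |z|=r.
Part (b). At z = 2 (real, on the circle |z| = r):
  p(2) = (4)·2^0 + (0)·2^1 + (-1)·2^2 + (3)·2^3 = 24.
  |p(2)| = 24.
Check: |p(2)| = 24 ≤ 32 = M_tri(2). ✓ Equality does not hold at z = 2 (the coefficients have mixed signs, so the terms do not all align in phase there).

M_tri(2) = 32; |p(2)| = 24; equality at z=2: no.


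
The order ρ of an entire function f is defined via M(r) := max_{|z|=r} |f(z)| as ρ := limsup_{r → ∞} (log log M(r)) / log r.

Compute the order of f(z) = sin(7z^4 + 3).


Write sin(w) = (e^{iw} ± e^{−iw})/(2 or 2i), so |sin(w)| ≤ e^{|w|}. With w = 7z^4 + 3, |w| ≤ 7r^4 + 3 on |z|=r, giving M(r) ≤ e^{7r^4 + 3} and ρ ≤ 4. For the lower bound, choose z on |z|=r with 7z^4 purely imaginary of modulus 7r^4; then |sin(7z^4 + 3)| grows like e^{7r^4}/2, so ρ ≥ 4. Hence ρ = 4.
Therefore ρ = 4.

Order ρ = 4.


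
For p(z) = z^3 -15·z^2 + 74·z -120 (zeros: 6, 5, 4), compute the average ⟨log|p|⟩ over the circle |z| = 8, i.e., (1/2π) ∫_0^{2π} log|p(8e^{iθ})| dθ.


Zeros: 4, 5, 6; r = 8.
Inside |z| < r: 4, 5, 6. Outside (|z| ≥ r): ∅.
p(0) = -120, so log|p(0)| = log(120) = 4.7875.
Apply Jensen: I(r) = log|p(0)| + Σ_k log(r/|z_k|), summed over zeros inside |z| < r.
  log(r/|z_k|) for z_k = 6: log(8/6) = 0.2877
  log(r/|z_k|) for z_k = 5: log(8/5) = 0.4700
  log(r/|z_k|) for z_k = 4: log(8/4) = 0.6931
Sum over inside zeros: 1.4508.
I(r) = log|p(0)| + (inside sum) = 4.7875 + 1.4508 = 6.2383.
Closed form (all zeros inside, monic): I(r) = n·log(r) = 3·log(8) = 6.2383. ✓

I(r) ≈ 6.2383.


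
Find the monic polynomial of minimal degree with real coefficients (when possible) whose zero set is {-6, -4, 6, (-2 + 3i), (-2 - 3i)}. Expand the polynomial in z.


The polynomial is p(z) = ∏_{α ∈ S} (z − α), where S = {-6, -4, 6, (-2 + 3i), (-2 - 3i)}.
Expanding the product yields: p(z) = z^5 + 8·z^4 -7·z^3 -236·z^2 -1044·z -1872.
Note conjugate pairs combine to real quadratics: (z − (-2+3i))(z − (-2−3i)) = z² + 4z + 13.
The resulting polynomial has degree 5 and real coefficients as required.

p(z) = z^5 + 8·z^4 -7·z^3 -236·z^2 -1044·z -1872.


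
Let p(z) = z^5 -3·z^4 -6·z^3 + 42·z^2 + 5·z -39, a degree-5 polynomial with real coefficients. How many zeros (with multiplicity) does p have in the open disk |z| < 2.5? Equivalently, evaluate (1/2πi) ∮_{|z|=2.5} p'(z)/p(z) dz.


The zeros of p are: -1, 1, -3, (3 + 2i), (3 - 2i).
Their magnitudes are: 1, 1, 3, 3.606, 3.606.
Zeros with |z| < R = 2.5: -1, 1.
Count = 2.
By the argument principle, (1/2πi) ∮_{|z|=R} p'(z)/p(z) dz equals exactly this count.

Number of zeros inside |z| < 2.5: 2.


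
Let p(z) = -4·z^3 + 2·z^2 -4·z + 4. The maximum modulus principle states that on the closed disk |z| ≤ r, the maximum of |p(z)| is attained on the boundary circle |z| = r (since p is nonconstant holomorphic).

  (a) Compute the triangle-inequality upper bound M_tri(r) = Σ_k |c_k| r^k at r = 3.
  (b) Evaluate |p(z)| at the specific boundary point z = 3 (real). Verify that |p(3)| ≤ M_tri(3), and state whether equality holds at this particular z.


Coefficients: c_0 = 4, c_1 = -4, c_2 = 2, c_3 = -4. Radius r = 3.
Part (a). Triangle bound: M_tri(r) = Σ_k |c_k| r^k
  = |4|·3^0 + |-4|·3^1 + |2|·3^2 + |-4|·3^3
  = 4 + 12 + 18 + 108 = 142.
This bounds M(r) := max_{|z|=r} |p(z)| from above; equality holds iff all terms c_k z^k can be made to align in phase at a single z on |z|=r.
Part (b). At z = 3 (real, on the circle |z| = r):
  p(3) = (4)·3^0 + (-4)·3^1 + (2)·3^2 + (-4)·3^3 = -98.
  |p(3)| = 98.
Check: |p(3)| = 98 ≤ 142 = M_tri(3). ✓ Equality does not hold at z = 3 (the coefficients have mixed signs, so the terms do not all align in phase there).

M_tri(3) = 142; |p(3)| = 98; equality at z=3: no.


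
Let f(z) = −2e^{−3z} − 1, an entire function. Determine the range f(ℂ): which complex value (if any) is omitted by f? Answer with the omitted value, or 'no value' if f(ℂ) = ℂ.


Little Picard bounds the complement of f(ℂ) to at most one point.
e^{−3z} is never zero on ℂ, so -2·e^{−3z} takes every value in ℂ ∖ {0}. Adding -1 shifts the range to ℂ ∖ {-1}. Thus f omits exactly the value -1.

Omitted value: -1.


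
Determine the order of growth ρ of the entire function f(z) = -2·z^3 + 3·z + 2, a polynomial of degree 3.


|f(z)| ≤ Σ|c_k|·r^k = O(r^3) as r → ∞. Polynomial growth is O(e^{r^ε}) for every ε > 0 (since r^3/e^{r^ε} → 0), so ρ ≤ ε for all ε > 0, i.e. ρ = 0. Every nonconstant polynomial has order 0.
Therefore ρ = 0.

Order ρ = 0.


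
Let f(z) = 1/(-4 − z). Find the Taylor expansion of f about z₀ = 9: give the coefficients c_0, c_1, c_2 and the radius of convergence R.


Let w = z − z₀, so z = z₀ + w.
Then -4 − z = -4 − (z₀ + w) = (-4 − z₀) − w = -13 − w.
f(z) = 1/(-13 − w) = (1/(-13)) · 1/(1 − w/(-13)) = Σ_{n≥0} w^n / (-13)^(n+1).
So c_n = 1/(-13)^(n+1):
  c_0 = 1/(-13)^1 = -1/13.
  c_1 = 1/(-13)^2 = 1/169.
  c_2 = 1/(-13)^3 = -1/2197.
The series is valid for |w/d| < 1, i.e. |z − z₀| < |d|.
Radius of convergence: R = |-4 − z₀| = |-13| = 13 (distance from z₀ to the singularity z = -4).

c_0 = -1/13, c_1 = 1/169, c_2 = -1/2197; R = 13.


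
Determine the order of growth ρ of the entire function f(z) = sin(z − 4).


sin(w) is a linear combination of e^{iw} and e^{−iw} (or e^w, e^{−w} in the hyperbolic case), so |sin(w)| ≤ e^{|w|}. With w = z − 4, |w| ≤ 1|z| + 4 = 1r + 4 on |z| = r, giving M(r) ≤ e^{1r + 4}, so ρ ≤ 1. On a suitable ray (z = it for sin/cos; z = t for sinh/cosh, t real → ∞), |sin(z − 4)| grows like e^{1|t|}/2, so ρ ≥ 1. Hence ρ = 1.
Therefore ρ = 1.

Order ρ = 1.


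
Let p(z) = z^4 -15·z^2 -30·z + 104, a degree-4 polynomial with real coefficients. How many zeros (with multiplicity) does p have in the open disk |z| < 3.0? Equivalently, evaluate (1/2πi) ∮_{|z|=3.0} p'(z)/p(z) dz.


The zeros of p are: (-3 + 2i), (-3 - 2i), 2, 4.
Their magnitudes are: 3.606, 3.606, 2, 4.
Zeros with |z| < R = 3.0: 2.
Count = 1.
By the argument principle, (1/2πi) ∮_{|z|=R} p'(z)/p(z) dz equals exactly this count.

Number of zeros inside |z| < 3.0: 1.


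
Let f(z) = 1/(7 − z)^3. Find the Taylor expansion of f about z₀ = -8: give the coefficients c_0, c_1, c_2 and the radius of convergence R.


Let w = z − z₀, so z = z₀ + w.
Then 7 − z = 7 − (z₀ + w) = (7 − z₀) − w = 15 − w.
f(z) = 1/(15 − w)^3 = (1/(15)^3) · (1 − w/(15))^{−3}.
By the binomial series (1−u)^{−3} = Σ_{n≥0} C(n+2, 2) u^n for |u|<1, with u = w/(15):
  c_n = C(n+2, 2) / (15)^(n+3).
  c_0 = 1/(15)^3 = 1/3375.
  c_1 = 3/(15)^4 = 1/16875.
  c_2 = 6/(15)^5 = 2/253125.
The series is valid for |w/d| < 1, i.e. |z − z₀| < |d|.
Radius of convergence: R = |7 − z₀| = |15| = 15 (distance from z₀ to the singularity z = 7).

c_0 = 1/3375, c_1 = 1/16875, c_2 = 2/253125; R = 15.


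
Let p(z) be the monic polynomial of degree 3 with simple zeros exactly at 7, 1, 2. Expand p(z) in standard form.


The polynomial is p(z) = ∏_{α ∈ S} (z − α), where S = {7, 1, 2}.
Expanding the product yields: p(z) = z^3 -10·z^2 + 23·z -14.
The resulting polynomial has degree 3 and real coefficients as required.

p(z) = z^3 -10·z^2 + 23·z -14.


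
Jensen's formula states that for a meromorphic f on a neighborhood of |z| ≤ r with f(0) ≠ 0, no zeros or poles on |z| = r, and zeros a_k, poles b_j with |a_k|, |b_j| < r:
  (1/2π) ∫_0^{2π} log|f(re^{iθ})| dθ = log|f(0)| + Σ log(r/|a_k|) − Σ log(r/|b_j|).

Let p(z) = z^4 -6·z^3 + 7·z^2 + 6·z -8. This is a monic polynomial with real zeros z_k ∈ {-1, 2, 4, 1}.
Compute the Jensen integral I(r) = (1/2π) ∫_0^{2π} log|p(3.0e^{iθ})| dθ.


Zeros: -1, 1, 2, 4; r = 3.0.
Inside |z| < r: -1, 1, 2. Outside (|z| ≥ r): 4.
p(0) = -8, so log|p(0)| = log(8) = 2.0794.
Apply Jensen: I(r) = log|p(0)| + Σ_k log(r/|z_k|), summed over zeros inside |z| < r.
  log(r/|z_k|) for z_k = -1: log(3.0/1) = 1.0986
  log(r/|z_k|) for z_k = 2: log(3.0/2) = 0.4055
  log(r/|z_k|) for z_k = 1: log(3.0/1) = 1.0986
  Outside zeros (4) contribute nothing to the Jensen sum.
Sum over inside zeros: 2.6027.
I(r) = log|p(0)| + (inside sum) = 2.0794 + 2.6027 = 4.6821.
Note: since some zeros are outside |z| ≤ r, the simplified n·log(r) form does NOT apply — only the inside zeros contribute.

I(r) ≈ 4.6821.


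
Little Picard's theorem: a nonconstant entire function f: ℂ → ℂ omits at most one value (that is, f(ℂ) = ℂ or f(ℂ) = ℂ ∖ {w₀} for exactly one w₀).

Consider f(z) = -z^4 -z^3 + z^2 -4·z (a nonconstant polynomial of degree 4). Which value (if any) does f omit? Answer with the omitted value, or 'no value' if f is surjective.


Little Picard bounds the complement of f(ℂ) to at most one point.
For every w ∈ ℂ, the equation p(z) − w = 0 is a nonconstant polynomial in z and hence has at least one root by the fundamental theorem of algebra. So p is surjective onto ℂ, omitting no value.

Omitted value: no value.


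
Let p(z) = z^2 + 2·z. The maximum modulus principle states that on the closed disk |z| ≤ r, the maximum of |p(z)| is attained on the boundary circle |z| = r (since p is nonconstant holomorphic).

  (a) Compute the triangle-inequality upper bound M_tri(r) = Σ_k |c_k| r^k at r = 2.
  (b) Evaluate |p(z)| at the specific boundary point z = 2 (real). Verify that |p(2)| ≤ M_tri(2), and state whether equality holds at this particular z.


Coefficients: c_0 = 0, c_1 = 2, c_2 = 1. Radius r = 2.
Part (a). Triangle bound: M_tri(r) = Σ_k |c_k| r^k
  = |0|·2^0 + |2|·2^1 + |1|·2^2
  = 0 + 4 + 4 = 8.
This bounds M(r) := max_{|z|=r} |p(z)| from above; equality holds iff all terms c_k z^k can be made to align in phase at a single z on |z|=r.
Part (b). At z = 2 (real, on the circle |z| = r):
  p(2) = (0)·2^0 + (2)·2^1 + (1)·2^2 = 8.
  |p(2)| = 8.
Since all nonzero coefficients share the same sign, |p(2)| = 8 = M_tri(2); the triangle bound is attained at z = 2, so in fact M(r) = 8.

M_tri(2) = 8; |p(2)| = 8; equality at z=2: yes.


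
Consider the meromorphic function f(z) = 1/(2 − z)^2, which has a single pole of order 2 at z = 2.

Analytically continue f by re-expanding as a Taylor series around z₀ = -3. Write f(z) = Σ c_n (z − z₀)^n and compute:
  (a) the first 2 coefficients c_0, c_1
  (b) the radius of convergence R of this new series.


Let w = z − z₀, so z = z₀ + w.
Then 2 − z = 2 − (z₀ + w) = (2 − z₀) − w = 5 − w.
f(z) = 1/(5 − w)^2 = (1/(5)^2) · (1 − w/(5))^{−2}.
By the binomial series (1−u)^{−2} = Σ_{n≥0} C(n+1, 1) u^n for |u|<1, with u = w/(5):
  c_n = C(n+1, 1) / (5)^(n+2).
  c_0 = 1/(5)^2 = 1/25.
  c_1 = 2/(5)^3 = 2/125.
The series is valid for |w/d| < 1, i.e. |z − z₀| < |d|.
Radius of convergence: R = |2 − z₀| = |5| = 5 (distance from z₀ to the singularity z = 2).

c_0 = 1/25, c_1 = 2/125; R = 5.


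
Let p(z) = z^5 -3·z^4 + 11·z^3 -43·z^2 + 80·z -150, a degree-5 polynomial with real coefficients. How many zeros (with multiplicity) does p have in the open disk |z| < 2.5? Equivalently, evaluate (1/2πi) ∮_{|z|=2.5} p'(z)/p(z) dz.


The zeros of p are: (-1 + 3i), (-1 - 3i), (1 + 2i), (1 - 2i), 3.
Their magnitudes are: 3.162, 3.162, 2.236, 2.236, 3.
Zeros with |z| < R = 2.5: (1 + 2i), (1 - 2i).
Count = 2.
By the argument principle, (1/2πi) ∮_{|z|=R} p'(z)/p(z) dz equals exactly this count.

Number of zeros inside |z| < 2.5: 2.


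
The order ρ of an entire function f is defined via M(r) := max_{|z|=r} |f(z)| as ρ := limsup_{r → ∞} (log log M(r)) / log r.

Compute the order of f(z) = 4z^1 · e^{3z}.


M(r) = max_{|z|=r} |4|·|z|^1·|e^{3z}| = 4·r^1 · e^{3r^1} (the factors attain their maxima compatibly on |z|=r). Then log M(r) = log 4 + 1·log r + 3r^1, dominated by the last term, so log log M(r) ~ 1·log r. The polynomial factor 4z^1 contributes only a log r term and does not affect the order. ρ = 1.
Therefore ρ = 1.

Order ρ = 1.


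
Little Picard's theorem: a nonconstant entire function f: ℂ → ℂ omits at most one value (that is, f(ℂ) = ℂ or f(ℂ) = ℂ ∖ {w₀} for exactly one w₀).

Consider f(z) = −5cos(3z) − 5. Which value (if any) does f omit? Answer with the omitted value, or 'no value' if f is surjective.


Little Picard bounds the complement of f(ℂ) to at most one point.
cos is entire and surjective onto ℂ: for every w ∈ ℂ, cos(ζ) = w has a solution ζ ∈ ℂ (e.g., via the complex inverse arccos). With ζ = 3z this gives z = ζ/(3). Then -5·cos(3z) takes every value in -5·ℂ = ℂ, and adding -5 is a bijection of ℂ. So f is surjective and omits no value. (Note: only on the real line is cos bounded by [−1, 1].)

Omitted value: no value.


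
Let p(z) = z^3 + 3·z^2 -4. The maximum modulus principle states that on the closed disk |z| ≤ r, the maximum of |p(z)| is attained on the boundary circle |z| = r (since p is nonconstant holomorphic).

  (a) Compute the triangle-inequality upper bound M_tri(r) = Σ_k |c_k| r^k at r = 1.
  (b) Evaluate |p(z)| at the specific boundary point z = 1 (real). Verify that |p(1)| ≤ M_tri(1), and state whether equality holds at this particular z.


Coefficients: c_0 = -4, c_1 = 0, c_2 = 3, c_3 = 1. Radius r = 1.
Part (a). Triangle bound: M_tri(r) = Σ_k |c_k| r^k
  = |-4|·1^0 + |0|·1^1 + |3|·1^2 + |1|·1^3
  = 4 + 0 + 3 + 1 = 8.
This bounds M(r) := max_{|z|=r} |p(z)| from above; equality holds iff all terms c_k z^k can be made to align in phase at a single z on |z|=r.
Part (b). At z = 1 (real, on the circle |z| = r):
  p(1) = (-4)·1^0 + (0)·1^1 + (3)·1^2 + (1)·1^3 = 0.
  |p(1)| = 0.
Check: |p(1)| = 0 ≤ 8 = M_tri(1). ✓ Equality does not hold at z = 1 (the coefficients have mixed signs, so the terms do not all align in phase there).

M_tri(1) = 8; |p(1)| = 0; equality at z=1: no.


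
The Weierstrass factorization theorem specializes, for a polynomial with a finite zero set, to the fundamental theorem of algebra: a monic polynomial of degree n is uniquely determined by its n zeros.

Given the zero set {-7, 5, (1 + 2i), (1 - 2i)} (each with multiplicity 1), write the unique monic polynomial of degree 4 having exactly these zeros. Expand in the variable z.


The polynomial is p(z) = ∏_{α ∈ S} (z − α), where S = {-7, 5, (1 + 2i), (1 - 2i)}.
Expanding the product yields: p(z) = z^4 -34·z^2 + 80·z -175.
Note conjugate pairs combine to real quadratics: (z − (1+2i))(z − (1−2i)) = z² − 2z + 5.
The resulting polynomial has degree 4 and real coefficients as required.

p(z) = z^4 -34·z^2 + 80·z -175.


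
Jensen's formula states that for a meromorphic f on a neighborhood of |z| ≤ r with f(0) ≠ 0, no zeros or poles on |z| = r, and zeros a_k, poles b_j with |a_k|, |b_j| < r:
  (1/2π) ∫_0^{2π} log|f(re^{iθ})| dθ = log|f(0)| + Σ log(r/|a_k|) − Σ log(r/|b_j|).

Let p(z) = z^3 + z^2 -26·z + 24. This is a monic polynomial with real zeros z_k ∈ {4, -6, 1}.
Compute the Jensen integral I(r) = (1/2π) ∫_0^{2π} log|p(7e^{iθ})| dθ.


Zeros: -6, 1, 4; r = 7.
Inside |z| < r: -6, 1, 4. Outside (|z| ≥ r): ∅.
p(0) = 24, so log|p(0)| = log(24) = 3.1781.
Apply Jensen: I(r) = log|p(0)| + Σ_k log(r/|z_k|), summed over zeros inside |z| < r.
  log(r/|z_k|) for z_k = 4: log(7/4) = 0.5596
  log(r/|z_k|) for z_k = -6: log(7/6) = 0.1542
  log(r/|z_k|) for z_k = 1: log(7/1) = 1.9459
Sum over inside zeros: 2.6597.
I(r) = log|p(0)| + (inside sum) = 3.1781 + 2.6597 = 5.8377.
Closed form (all zeros inside, monic): I(r) = n·log(r) = 3·log(7) = 5.8377. ✓

I(r) ≈ 5.8377.


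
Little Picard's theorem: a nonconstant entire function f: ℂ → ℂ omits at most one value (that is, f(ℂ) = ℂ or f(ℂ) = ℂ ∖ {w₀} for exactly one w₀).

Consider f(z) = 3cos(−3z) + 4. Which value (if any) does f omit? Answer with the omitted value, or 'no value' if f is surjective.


Little Picard bounds the complement of f(ℂ) to at most one point.
cos is entire and surjective onto ℂ: for every w ∈ ℂ, cos(ζ) = w has a solution ζ ∈ ℂ (e.g., via the complex inverse arccos). With ζ = −3z this gives z = ζ/(-3). Then 3·cos(−3z) takes every value in 3·ℂ = ℂ, and adding 4 is a bijection of ℂ. So f is surjective and omits no value. (Note: only on the real line is cos bounded by [−1, 1].)

Omitted value: no value.


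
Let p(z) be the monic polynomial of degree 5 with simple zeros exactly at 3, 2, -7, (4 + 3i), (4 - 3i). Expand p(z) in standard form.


The polynomial is p(z) = ∏_{α ∈ S} (z − α), where S = {3, 2, -7, (4 + 3i), (4 - 3i)}.
Expanding the product yields: p(z) = z^5 -6·z^4 -20·z^3 + 324·z^2 -1061·z + 1050.
Note conjugate pairs combine to real quadratics: (z − (4+3i))(z − (4−3i)) = z² − 8z + 25.
The resulting polynomial has degree 5 and real coefficients as required.

p(z) = z^5 -6·z^4 -20·z^3 + 324·z^2 -1061·z + 1050.


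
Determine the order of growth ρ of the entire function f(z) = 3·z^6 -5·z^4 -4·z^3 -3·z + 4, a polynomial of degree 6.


|f(z)| ≤ Σ|c_k|·r^k = O(r^6) as r → ∞. Polynomial growth is O(e^{r^ε}) for every ε > 0 (since r^6/e^{r^ε} → 0), so ρ ≤ ε for all ε > 0, i.e. ρ = 0. Every nonconstant polynomial has order 0.
Therefore ρ = 0.

Order ρ = 0.


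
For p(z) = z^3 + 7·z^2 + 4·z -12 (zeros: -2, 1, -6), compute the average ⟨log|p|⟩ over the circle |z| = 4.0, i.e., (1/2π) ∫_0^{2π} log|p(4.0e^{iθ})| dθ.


Zeros: -6, -2, 1; r = 4.0.
Inside |z| < r: -2, 1. Outside (|z| ≥ r): -6.
p(0) = -12, so log|p(0)| = log(12) = 2.4849.
Apply Jensen: I(r) = log|p(0)| + Σ_k log(r/|z_k|), summed over zeros inside |z| < r.
  log(r/|z_k|) for z_k = -2: log(4.0/2) = 0.6931
  log(r/|z_k|) for z_k = 1: log(4.0/1) = 1.3863
  Outside zeros (-6) contribute nothing to the Jensen sum.
Sum over inside zeros: 2.0794.
I(r) = log|p(0)| + (inside sum) = 2.4849 + 2.0794 = 4.5643.
Note: since some zeros are outside |z| ≤ r, the simplified n·log(r) form does NOT apply — only the inside zeros contribute.

I(r) ≈ 4.5643.


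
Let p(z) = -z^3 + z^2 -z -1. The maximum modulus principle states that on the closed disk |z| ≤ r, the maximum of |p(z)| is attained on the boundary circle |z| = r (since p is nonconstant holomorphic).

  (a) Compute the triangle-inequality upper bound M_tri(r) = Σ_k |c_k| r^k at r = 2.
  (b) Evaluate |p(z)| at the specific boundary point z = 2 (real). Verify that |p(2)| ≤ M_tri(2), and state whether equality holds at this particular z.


Coefficients: c_0 = -1, c_1 = -1, c_2 = 1, c_3 = -1. Radius r = 2.
Part (a). Triangle bound: M_tri(r) = Σ_k |c_k| r^k
  = |-1|·2^0 + |-1|·2^1 + |1|·2^2 + |-1|·2^3
  = 1 + 2 + 4 + 8 = 15.
This bounds M(r) := max_{|z|=r} |p(z)| from above; equality holds iff all terms c_k z^k can be made to align in phase at a single z on |z|=r.
Part (b). At z = 2 (real, on the circle |z| = r):
  p(2) = (-1)·2^0 + (-1)·2^1 + (1)·2^2 + (-1)·2^3 = -7.
  |p(2)| = 7.
Check: |p(2)| = 7 ≤ 15 = M_tri(2). ✓ Equality does not hold at z = 2 (the coefficients have mixed signs, so the terms do not all align in phase there).

M_tri(2) = 15; |p(2)| = 7; equality at z=2: no.


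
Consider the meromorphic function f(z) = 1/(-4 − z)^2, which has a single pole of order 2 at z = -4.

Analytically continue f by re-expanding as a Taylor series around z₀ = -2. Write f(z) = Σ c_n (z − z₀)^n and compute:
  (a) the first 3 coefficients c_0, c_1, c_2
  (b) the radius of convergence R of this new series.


Let w = z − z₀, so z = z₀ + w.
Then -4 − z = -4 − (z₀ + w) = (-4 − z₀) − w = -2 − w.
f(z) = 1/(-2 − w)^2 = (1/(-2)^2) · (1 − w/(-2))^{−2}.
By the binomial series (1−u)^{−2} = Σ_{n≥0} C(n+1, 1) u^n for |u|<1, with u = w/(-2):
  c_n = C(n+1, 1) / (-2)^(n+2).
  c_0 = 1/(-2)^2 = 1/4.
  c_1 = 2/(-2)^3 = -1/4.
  c_2 = 3/(-2)^4 = 3/16.
The series is valid for |w/d| < 1, i.e. |z − z₀| < |d|.
Radius of convergence: R = |-4 − z₀| = |-2| = 2 (distance from z₀ to the singularity z = -4).

c_0 = 1/4, c_1 = -1/4, c_2 = 3/16; R = 2.


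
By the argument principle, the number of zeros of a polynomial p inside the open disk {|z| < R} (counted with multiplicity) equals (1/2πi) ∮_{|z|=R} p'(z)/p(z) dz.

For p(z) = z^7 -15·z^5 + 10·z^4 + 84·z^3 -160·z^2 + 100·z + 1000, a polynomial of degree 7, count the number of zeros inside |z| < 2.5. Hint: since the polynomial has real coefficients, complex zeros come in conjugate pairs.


The zeros of p are: -2, (3 + 1i), (3 - 1i), (-3 + 1i), (-3 - 1i), (1 + 2i), (1 - 2i).
Their magnitudes are: 2, 3.162, 3.162, 3.162, 3.162, 2.236, 2.236.
Zeros with |z| < R = 2.5: -2, (1 + 2i), (1 - 2i).
Count = 3.
By the argument principle, (1/2πi) ∮_{|z|=R} p'(z)/p(z) dz equals exactly this count.

Number of zeros inside |z| < 2.5: 3.


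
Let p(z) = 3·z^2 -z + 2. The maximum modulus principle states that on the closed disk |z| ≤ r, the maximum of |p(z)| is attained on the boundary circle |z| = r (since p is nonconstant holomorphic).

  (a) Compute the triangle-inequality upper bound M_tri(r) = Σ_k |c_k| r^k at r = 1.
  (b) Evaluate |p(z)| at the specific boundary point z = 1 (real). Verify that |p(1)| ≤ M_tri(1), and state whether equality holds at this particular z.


Coefficients: c_0 = 2, c_1 = -1, c_2 = 3. Radius r = 1.
Part (a). Triangle bound: M_tri(r) = Σ_k |c_k| r^k
  = |2|·1^0 + |-1|·1^1 + |3|·1^2
  = 2 + 1 + 3 = 6.
This bounds M(r) := max_{|z|=r} |p(z)| from above; equality holds iff all terms c_k z^k can be made to align in phase at a single z on |z|=r.
Part (b). At z = 1 (real, on the circle |z| = r):
  p(1) = (2)·1^0 + (-1)·1^1 + (3)·1^2 = 4.
  |p(1)| = 4.
Check: |p(1)| = 4 ≤ 6 = M_tri(1). ✓ Equality does not hold at z = 1 (the coefficients have mixed signs, so the terms do not all align in phase there).

M_tri(1) = 6; |p(1)| = 4; equality at z=1: no.


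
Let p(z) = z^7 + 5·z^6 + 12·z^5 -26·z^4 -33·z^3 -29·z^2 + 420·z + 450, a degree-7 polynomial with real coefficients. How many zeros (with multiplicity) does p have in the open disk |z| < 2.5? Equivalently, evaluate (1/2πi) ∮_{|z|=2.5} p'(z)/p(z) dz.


The zeros of p are: -1, (-3 + 3i), (-3 - 3i), (-1 + 2i), (-1 - 2i), (2 + 1i), (2 - 1i).
Their magnitudes are: 1, 4.243, 4.243, 2.236, 2.236, 2.236, 2.236.
Zeros with |z| < R = 2.5: -1, (-1 + 2i), (-1 - 2i), (2 + 1i), (2 - 1i).
Count = 5.
By the argument principle, (1/2πi) ∮_{|z|=R} p'(z)/p(z) dz equals exactly this count.

Number of zeros inside |z| < 2.5: 5.


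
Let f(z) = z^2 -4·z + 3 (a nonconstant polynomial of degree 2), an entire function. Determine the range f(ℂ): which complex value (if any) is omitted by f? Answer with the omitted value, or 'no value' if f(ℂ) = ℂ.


Little Picard bounds the complement of f(ℂ) to at most one point.
For every w ∈ ℂ, the equation p(z) − w = 0 is a nonconstant polynomial in z and hence has at least one root by the fundamental theorem of algebra. So p is surjective onto ℂ, omitting no value.

Omitted value: no value.


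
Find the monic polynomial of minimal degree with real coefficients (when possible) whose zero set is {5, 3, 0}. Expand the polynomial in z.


The polynomial is p(z) = ∏_{α ∈ S} (z − α), where S = {5, 3, 0}.
Expanding the product yields: p(z) = z^3 -8·z^2 + 15·z.
The resulting polynomial has degree 3 and real coefficients as required.

p(z) = z^3 -8·z^2 + 15·z.


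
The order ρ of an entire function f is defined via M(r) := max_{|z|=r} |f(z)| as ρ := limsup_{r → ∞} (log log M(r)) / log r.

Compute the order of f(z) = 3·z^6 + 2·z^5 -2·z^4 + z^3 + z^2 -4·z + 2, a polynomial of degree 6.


|f(z)| ≤ Σ|c_k|·r^k = O(r^6) as r → ∞. Polynomial growth is O(e^{r^ε}) for every ε > 0 (since r^6/e^{r^ε} → 0), so ρ ≤ ε for all ε > 0, i.e. ρ = 0. Every nonconstant polynomial has order 0.
Therefore ρ = 0.

Order ρ = 0.


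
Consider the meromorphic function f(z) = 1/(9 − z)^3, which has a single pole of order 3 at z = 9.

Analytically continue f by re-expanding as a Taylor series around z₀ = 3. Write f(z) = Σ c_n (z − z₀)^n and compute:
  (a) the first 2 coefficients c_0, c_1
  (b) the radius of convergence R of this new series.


Let w = z − z₀, so z = z₀ + w.
Then 9 − z = 9 − (z₀ + w) = (9 − z₀) − w = 6 − w.
f(z) = 1/(6 − w)^3 = (1/(6)^3) · (1 − w/(6))^{−3}.
By the binomial series (1−u)^{−3} = Σ_{n≥0} C(n+2, 2) u^n for |u|<1, with u = w/(6):
  c_n = C(n+2, 2) / (6)^(n+3).
  c_0 = 1/(6)^3 = 1/216.
  c_1 = 3/(6)^4 = 1/432.
The series is valid for |w/d| < 1, i.e. |z − z₀| < |d|.
Radius of convergence: R = |9 − z₀| = |6| = 6 (distance from z₀ to the singularity z = 9).

c_0 = 1/216, c_1 = 1/432; R = 6.


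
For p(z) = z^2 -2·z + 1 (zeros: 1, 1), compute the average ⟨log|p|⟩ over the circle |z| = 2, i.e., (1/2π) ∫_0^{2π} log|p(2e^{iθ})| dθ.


Zeros: 1, 1; r = 2.
Inside |z| < r: 1, 1. Outside (|z| ≥ r): ∅.
p(0) = 1, so log|p(0)| = log(1) = 0.0000.
Apply Jensen: I(r) = log|p(0)| + Σ_k log(r/|z_k|), summed over zeros inside |z| < r.
  log(r/|z_k|) for z_k = 1: log(2/1) = 0.6931
  log(r/|z_k|) for z_k = 1: log(2/1) = 0.6931
Sum over inside zeros: 1.3863.
I(r) = log|p(0)| + (inside sum) = 0.0000 + 1.3863 = 1.3863.
Closed form (all zeros inside, monic): I(r) = n·log(r) = 2·log(2) = 1.3863. ✓

I(r) ≈ 1.3863.


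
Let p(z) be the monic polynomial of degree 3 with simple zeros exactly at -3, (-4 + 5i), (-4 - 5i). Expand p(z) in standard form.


The polynomial is p(z) = ∏_{α ∈ S} (z − α), where S = {-3, (-4 + 5i), (-4 - 5i)}.
Expanding the product yields: p(z) = z^3 + 11·z^2 + 65·z + 123.
Note conjugate pairs combine to real quadratics: (z − (-4+5i))(z − (-4−5i)) = z² + 8z + 41.
The resulting polynomial has degree 3 and real coefficients as required.

p(z) = z^3 + 11·z^2 + 65·z + 123.


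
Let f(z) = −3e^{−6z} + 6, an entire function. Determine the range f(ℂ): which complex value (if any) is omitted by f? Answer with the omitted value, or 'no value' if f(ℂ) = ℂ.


Little Picard bounds the complement of f(ℂ) to at most one point.
e^{−6z} is never zero on ℂ, so -3·e^{−6z} takes every value in ℂ ∖ {0}. Adding 6 shifts the range to ℂ ∖ {6}. Thus f omits exactly the value 6.

Omitted value: 6.


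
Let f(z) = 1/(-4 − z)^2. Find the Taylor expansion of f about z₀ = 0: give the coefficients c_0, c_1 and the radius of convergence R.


Let w = z − z₀, so z = z₀ + w.
Then -4 − z = -4 − (z₀ + w) = (-4 − z₀) − w = -4 − w.
f(z) = 1/(-4 − w)^2 = (1/(-4)^2) · (1 − w/(-4))^{−2}.
By the binomial series (1−u)^{−2} = Σ_{n≥0} C(n+1, 1) u^n for |u|<1, with u = w/(-4):
  c_n = C(n+1, 1) / (-4)^(n+2).
  c_0 = 1/(-4)^2 = 1/16.
  c_1 = 2/(-4)^3 = -1/32.
The series is valid for |w/d| < 1, i.e. |z − z₀| < |d|.
Radius of convergence: R = |-4 − z₀| = |-4| = 4 (distance from z₀ to the singularity z = -4).

c_0 = 1/16, c_1 = -1/32; R = 4.


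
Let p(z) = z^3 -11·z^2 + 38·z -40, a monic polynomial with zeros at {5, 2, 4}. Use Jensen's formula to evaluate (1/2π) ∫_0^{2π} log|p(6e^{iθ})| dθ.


Zeros: 2, 4, 5; r = 6.
Inside |z| < r: 2, 4, 5. Outside (|z| ≥ r): ∅.
p(0) = -40, so log|p(0)| = log(40) = 3.6889.
Apply Jensen: I(r) = log|p(0)| + Σ_k log(r/|z_k|), summed over zeros inside |z| < r.
  log(r/|z_k|) for z_k = 5: log(6/5) = 0.1823
  log(r/|z_k|) for z_k = 2: log(6/2) = 1.0986
  log(r/|z_k|) for z_k = 4: log(6/4) = 0.4055
Sum over inside zeros: 1.6864.
I(r) = log|p(0)| + (inside sum) = 3.6889 + 1.6864 = 5.3753.
Closed form (all zeros inside, monic): I(r) = n·log(r) = 3·log(6) = 5.3753. ✓

I(r) ≈ 5.3753.


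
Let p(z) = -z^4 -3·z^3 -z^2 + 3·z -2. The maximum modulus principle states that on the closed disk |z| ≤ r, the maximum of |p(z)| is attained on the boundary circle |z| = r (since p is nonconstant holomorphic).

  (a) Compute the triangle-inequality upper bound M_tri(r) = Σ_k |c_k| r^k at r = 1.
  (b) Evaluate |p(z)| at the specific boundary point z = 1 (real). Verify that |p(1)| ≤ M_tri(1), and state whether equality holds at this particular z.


Coefficients: c_0 = -2, c_1 = 3, c_2 = -1, c_3 = -3, c_4 = -1. Radius r = 1.
Part (a). Triangle bound: M_tri(r) = Σ_k |c_k| r^k
  = |-2|·1^0 + |3|·1^1 + |-1|·1^2 + |-3|·1^3 + |-1|·1^4
  = 2 + 3 + 1 + 3 + 1 = 10.
This bounds M(r) := max_{|z|=r} |p(z)| from above; equality holds iff all terms c_k z^k can be made to align in phase at a single z on |z|=r.
Part (b). At z = 1 (real, on the circle |z| = r):
  p(1) = (-2)·1^0 + (3)·1^1 + (-1)·1^2 + (-3)·1^3 + (-1)·1^4 = -4.
  |p(1)| = 4.
Check: |p(1)| = 4 ≤ 10 = M_tri(1). ✓ Equality does not hold at z = 1 (the coefficients have mixed signs, so the terms do not all align in phase there).

M_tri(1) = 10; |p(1)| = 4; equality at z=1: no.


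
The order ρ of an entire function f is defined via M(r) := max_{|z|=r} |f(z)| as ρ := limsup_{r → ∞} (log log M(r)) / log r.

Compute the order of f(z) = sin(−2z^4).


Write sin(w) = (e^{iw} ± e^{−iw})/(2 or 2i), so |sin(w)| ≤ e^{|w|}. With w = −2z^4, |w| ≤ 2r^4 + 0 on |z|=r, giving M(r) ≤ e^{2r^4 + 0} and ρ ≤ 4. For the lower bound, choose z on |z|=r with -2z^4 purely imaginary of modulus 2r^4; then |sin(−2z^4)| grows like e^{2r^4}/2, so ρ ≥ 4. Hence ρ = 4.
Therefore ρ = 4.

Order ρ = 4.


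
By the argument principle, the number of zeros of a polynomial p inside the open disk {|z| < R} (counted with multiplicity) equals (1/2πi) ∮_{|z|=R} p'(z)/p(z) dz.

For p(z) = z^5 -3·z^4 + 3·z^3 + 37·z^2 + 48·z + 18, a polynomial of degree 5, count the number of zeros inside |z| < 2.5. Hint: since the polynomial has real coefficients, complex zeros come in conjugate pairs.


The zeros of p are: (3 + 3i), (3 - 3i), -1, -1, -1.
Their magnitudes are: 4.243, 4.243, 1, 1, 1.
Zeros with |z| < R = 2.5: -1, -1, -1.
Count = 3.
By the argument principle, (1/2πi) ∮_{|z|=R} p'(z)/p(z) dz equals exactly this count.

Number of zeros inside |z| < 2.5: 3.


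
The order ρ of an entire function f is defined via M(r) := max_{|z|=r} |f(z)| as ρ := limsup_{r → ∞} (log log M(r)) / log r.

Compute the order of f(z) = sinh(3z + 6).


sinh(w) is a linear combination of e^{iw} and e^{−iw} (or e^w, e^{−w} in the hyperbolic case), so |sinh(w)| ≤ e^{|w|}. With w = 3z + 6, |w| ≤ 3|z| + 6 = 3r + 6 on |z| = r, giving M(r) ≤ e^{3r + 6}, so ρ ≤ 1. On a suitable ray (z = it for sin/cos; z = t for sinh/cosh, t real → ∞), |sinh(3z + 6)| grows like e^{3|t|}/2, so ρ ≥ 1. Hence ρ = 1.
Therefore ρ = 1.

Order ρ = 1.


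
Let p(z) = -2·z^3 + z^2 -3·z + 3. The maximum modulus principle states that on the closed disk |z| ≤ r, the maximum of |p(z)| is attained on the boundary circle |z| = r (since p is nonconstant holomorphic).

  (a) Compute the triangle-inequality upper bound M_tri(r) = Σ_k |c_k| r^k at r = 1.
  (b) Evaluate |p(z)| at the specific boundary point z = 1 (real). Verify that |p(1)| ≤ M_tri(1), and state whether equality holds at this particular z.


Coefficients: c_0 = 3, c_1 = -3, c_2 = 1, c_3 = -2. Radius r = 1.
Part (a). Triangle bound: M_tri(r) = Σ_k |c_k| r^k
  = |3|·1^0 + |-3|·1^1 + |1|·1^2 + |-2|·1^3
  = 3 + 3 + 1 + 2 = 9.
This bounds M(r) := max_{|z|=r} |p(z)| from above; equality holds iff all terms c_k z^k can be made to align in phase at a single z on |z|=r.
Part (b). At z = 1 (real, on the circle |z| = r):
  p(1) = (3)·1^0 + (-3)·1^1 + (1)·1^2 + (-2)·1^3 = -1.
  |p(1)| = 1.
Check: |p(1)| = 1 ≤ 9 = M_tri(1). ✓ Equality does not hold at z = 1 (the coefficients have mixed signs, so the terms do not all align in phase there).

M_tri(1) = 9; |p(1)| = 1; equality at z=1: no.


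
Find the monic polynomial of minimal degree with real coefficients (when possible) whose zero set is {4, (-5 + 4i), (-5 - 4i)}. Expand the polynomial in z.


The polynomial is p(z) = ∏_{α ∈ S} (z − α), where S = {4, (-5 + 4i), (-5 - 4i)}.
Expanding the product yields: p(z) = z^3 + 6·z^2 + z -164.
Note conjugate pairs combine to real quadratics: (z − (-5+4i))(z − (-5−4i)) = z² + 10z + 41.
The resulting polynomial has degree 3 and real coefficients as required.

p(z) = z^3 + 6·z^2 + z -164.


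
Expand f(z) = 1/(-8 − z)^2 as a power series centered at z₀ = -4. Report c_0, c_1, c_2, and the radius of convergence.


Let w = z − z₀, so z = z₀ + w.
Then -8 − z = -8 − (z₀ + w) = (-8 − z₀) − w = -4 − w.
f(z) = 1/(-4 − w)^2 = (1/(-4)^2) · (1 − w/(-4))^{−2}.
By the binomial series (1−u)^{−2} = Σ_{n≥0} C(n+1, 1) u^n for |u|<1, with u = w/(-4):
  c_n = C(n+1, 1) / (-4)^(n+2).
  c_0 = 1/(-4)^2 = 1/16.
  c_1 = 2/(-4)^3 = -1/32.
  c_2 = 3/(-4)^4 = 3/256.
The series is valid for |w/d| < 1, i.e. |z − z₀| < |d|.
Radius of convergence: R = |-8 − z₀| = |-4| = 4 (distance from z₀ to the singularity z = -8).

c_0 = 1/16, c_1 = -1/32, c_2 = 3/256; R = 4.


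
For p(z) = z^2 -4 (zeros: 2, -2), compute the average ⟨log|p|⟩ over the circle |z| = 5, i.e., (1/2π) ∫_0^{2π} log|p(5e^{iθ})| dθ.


Zeros: -2, 2; r = 5.
Inside |z| < r: -2, 2. Outside (|z| ≥ r): ∅.
p(0) = -4, so log|p(0)| = log(4) = 1.3863.
Apply Jensen: I(r) = log|p(0)| + Σ_k log(r/|z_k|), summed over zeros inside |z| < r.
  log(r/|z_k|) for z_k = 2: log(5/2) = 0.9163
  log(r/|z_k|) for z_k = -2: log(5/2) = 0.9163
Sum over inside zeros: 1.8326.
I(r) = log|p(0)| + (inside sum) = 1.3863 + 1.8326 = 3.2189.
Closed form (all zeros inside, monic): I(r) = n·log(r) = 2·log(5) = 3.2189. ✓

I(r) ≈ 3.2189.


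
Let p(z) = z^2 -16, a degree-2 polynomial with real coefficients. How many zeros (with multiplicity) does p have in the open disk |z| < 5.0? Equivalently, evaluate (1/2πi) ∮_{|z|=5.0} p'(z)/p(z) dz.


The zeros of p are: -4, 4.
Their magnitudes are: 4, 4.
Zeros with |z| < R = 5.0: -4, 4.
Count = 2.
By the argument principle, (1/2πi) ∮_{|z|=R} p'(z)/p(z) dz equals exactly this count.

Number of zeros inside |z| < 5.0: 2.


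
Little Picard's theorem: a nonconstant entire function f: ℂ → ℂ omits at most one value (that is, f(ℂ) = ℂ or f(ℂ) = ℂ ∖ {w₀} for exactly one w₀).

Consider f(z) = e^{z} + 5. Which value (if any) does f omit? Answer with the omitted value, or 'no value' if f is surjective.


Little Picard bounds the complement of f(ℂ) to at most one point.
e^{z} is never zero on ℂ, so 1·e^{z} takes every value in ℂ ∖ {0}. Adding 5 shifts the range to ℂ ∖ {5}. Thus f omits exactly the value 5.

Omitted value: 5.


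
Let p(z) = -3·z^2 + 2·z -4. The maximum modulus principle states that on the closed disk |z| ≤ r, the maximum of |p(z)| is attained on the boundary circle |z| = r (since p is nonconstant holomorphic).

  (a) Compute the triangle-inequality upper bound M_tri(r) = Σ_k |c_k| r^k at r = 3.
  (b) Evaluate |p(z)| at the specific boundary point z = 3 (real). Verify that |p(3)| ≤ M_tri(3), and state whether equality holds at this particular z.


Coefficients: c_0 = -4, c_1 = 2, c_2 = -3. Radius r = 3.
Part (a). Triangle bound: M_tri(r) = Σ_k |c_k| r^k
  = |-4|·3^0 + |2|·3^1 + |-3|·3^2
  = 4 + 6 + 27 = 37.
This bounds M(r) := max_{|z|=r} |p(z)| from above; equality holds iff all terms c_k z^k can be made to align in phase at a single z on |z|=r.
Part (b). At z = 3 (real, on the circle |z| = r):
  p(3) = (-4)·3^0 + (2)·3^1 + (-3)·3^2 = -25.
  |p(3)| = 25.
Check: |p(3)| = 25 ≤ 37 = M_tri(3). ✓ Equality does not hold at z = 3 (the coefficients have mixed signs, so the terms do not all align in phase there).

M_tri(3) = 37; |p(3)| = 25; equality at z=3: no.
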